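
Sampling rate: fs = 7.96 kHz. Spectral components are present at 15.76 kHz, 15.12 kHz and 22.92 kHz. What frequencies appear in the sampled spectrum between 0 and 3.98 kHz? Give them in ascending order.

0.16 kHz, 0.8 kHz, 0.96 kHz

fs/2 = 3.98 kHz.
15.76 kHz mod fs = 7.8 kHz.
7.8 kHz > fs/2 = 3.98 kHz, folds to fs − 7.8 kHz = 0.16 kHz.
15.12 kHz mod fs = 7.16 kHz.
7.16 kHz > fs/2 = 3.98 kHz, folds to fs − 7.16 kHz = 0.8 kHz.
22.92 kHz mod fs = 7 kHz.
7 kHz > fs/2 = 3.98 kHz, folds to fs − 7 kHz = 0.96 kHz.
Distinct values: {0.16 kHz, 0.8 kHz, 0.96 kHz}.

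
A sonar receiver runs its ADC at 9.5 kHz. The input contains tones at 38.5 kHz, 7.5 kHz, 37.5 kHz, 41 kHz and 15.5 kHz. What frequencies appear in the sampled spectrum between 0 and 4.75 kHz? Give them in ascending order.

0.5 kHz, 2 kHz, 3 kHz, 3.5 kHz

fs/2 = 4.75 kHz.
38.5 kHz mod fs = 0.5 kHz.
0.5 kHz ≤ fs/2 = 4.75 kHz, appears at 0.5 kHz.
7.5 kHz > fs/2 = 4.75 kHz, folds to fs − 7.5 kHz = 2 kHz.
37.5 kHz mod fs = 9 kHz.
9 kHz > fs/2 = 4.75 kHz, folds to fs − 9 kHz = 0.5 kHz.
41 kHz mod fs = 3 kHz.
3 kHz ≤ fs/2 = 4.75 kHz, appears at 3 kHz.
15.5 kHz mod fs = 6 kHz.
6 kHz > fs/2 = 4.75 kHz, folds to fs − 6 kHz = 3.5 kHz.
Distinct values: {0.5 kHz, 2 kHz, 3 kHz, 3.5 kHz}.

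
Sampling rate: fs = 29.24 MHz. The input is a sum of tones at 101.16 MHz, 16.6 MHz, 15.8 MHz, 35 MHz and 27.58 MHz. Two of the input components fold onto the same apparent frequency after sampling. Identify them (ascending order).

fs/2 = 14.62 MHz.
101.16 MHz mod fs = 13.44 MHz.
13.44 MHz ≤ fs/2 = 14.62 MHz, appears at 13.44 MHz.
16.6 MHz > fs/2 = 14.62 MHz, folds to fs − 16.6 MHz = 12.64 MHz.
15.8 MHz > fs/2 = 14.62 MHz, folds to fs − 15.8 MHz = 13.44 MHz.
35 MHz mod fs = 5.76 MHz.
5.76 MHz ≤ fs/2 = 14.62 MHz, appears at 5.76 MHz.
27.58 MHz > fs/2 = 14.62 MHz, folds to fs − 27.58 MHz = 1.66 MHz.
15.8 MHz and 101.16 MHz both map to 13.44 MHz.

15.8 MHz, 101.16 MHz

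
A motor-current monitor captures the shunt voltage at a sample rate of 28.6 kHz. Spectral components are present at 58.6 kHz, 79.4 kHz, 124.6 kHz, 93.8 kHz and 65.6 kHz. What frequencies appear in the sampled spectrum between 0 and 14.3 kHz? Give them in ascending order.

1.4 kHz, 6.4 kHz, 8 kHz, 8.4 kHz, 10.2 kHz

fs/2 = 14.3 kHz.
58.6 kHz mod fs = 1.4 kHz.
1.4 kHz ≤ fs/2 = 14.3 kHz, appears at 1.4 kHz.
79.4 kHz mod fs = 22.2 kHz.
22.2 kHz > fs/2 = 14.3 kHz, folds to fs − 22.2 kHz = 6.4 kHz.
124.6 kHz mod fs = 10.2 kHz.
10.2 kHz ≤ fs/2 = 14.3 kHz, appears at 10.2 kHz.
93.8 kHz mod fs = 8 kHz.
8 kHz ≤ fs/2 = 14.3 kHz, appears at 8 kHz.
65.6 kHz mod fs = 8.4 kHz.
8.4 kHz ≤ fs/2 = 14.3 kHz, appears at 8.4 kHz.
Distinct values: {1.4 kHz, 6.4 kHz, 8 kHz, 8.4 kHz, 10.2 kHz}.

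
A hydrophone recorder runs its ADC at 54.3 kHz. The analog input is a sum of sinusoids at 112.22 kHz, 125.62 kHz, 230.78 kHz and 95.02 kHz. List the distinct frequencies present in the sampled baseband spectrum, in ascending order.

fs/2 = 27.15 kHz.
112.22 kHz mod fs = 3.62 kHz.
3.62 kHz ≤ fs/2 = 27.15 kHz, appears at 3.62 kHz.
125.62 kHz mod fs = 17.02 kHz.
17.02 kHz ≤ fs/2 = 27.15 kHz, appears at 17.02 kHz.
230.78 kHz mod fs = 13.58 kHz.
13.58 kHz ≤ fs/2 = 27.15 kHz, appears at 13.58 kHz.
95.02 kHz mod fs = 40.72 kHz.
40.72 kHz > fs/2 = 27.15 kHz, folds to fs − 40.72 kHz = 13.58 kHz.
Distinct values: {3.62 kHz, 13.58 kHz, 17.02 kHz}.

3.62 kHz, 13.58 kHz, 17.02 kHz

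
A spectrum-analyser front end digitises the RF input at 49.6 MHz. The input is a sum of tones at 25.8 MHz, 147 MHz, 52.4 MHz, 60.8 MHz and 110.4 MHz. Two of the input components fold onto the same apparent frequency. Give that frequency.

fs/2 = 24.8 MHz.
25.8 MHz > fs/2 = 24.8 MHz, folds to fs − 25.8 MHz = 23.8 MHz.
147 MHz mod fs = 47.8 MHz.
47.8 MHz > fs/2 = 24.8 MHz, folds to fs − 47.8 MHz = 1.8 MHz.
52.4 MHz mod fs = 2.8 MHz.
2.8 MHz ≤ fs/2 = 24.8 MHz, appears at 2.8 MHz.
60.8 MHz mod fs = 11.2 MHz.
11.2 MHz ≤ fs/2 = 24.8 MHz, appears at 11.2 MHz.
110.4 MHz mod fs = 11.2 MHz.
11.2 MHz ≤ fs/2 = 24.8 MHz, appears at 11.2 MHz.
60.8 MHz and 110.4 MHz both map to 11.2 MHz.

11.2 MHz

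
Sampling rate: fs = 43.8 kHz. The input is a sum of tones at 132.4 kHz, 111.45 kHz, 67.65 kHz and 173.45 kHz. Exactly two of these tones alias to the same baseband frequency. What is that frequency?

fs/2 = 21.9 kHz.
132.4 kHz mod fs = 1 kHz.
1 kHz ≤ fs/2 = 21.9 kHz, appears at 1 kHz.
111.45 kHz mod fs = 23.85 kHz.
23.85 kHz > fs/2 = 21.9 kHz, folds to fs − 23.85 kHz = 19.95 kHz.
67.65 kHz mod fs = 23.85 kHz.
23.85 kHz > fs/2 = 21.9 kHz, folds to fs − 23.85 kHz = 19.95 kHz.
173.45 kHz mod fs = 42.05 kHz.
42.05 kHz > fs/2 = 21.9 kHz, folds to fs − 42.05 kHz = 1.75 kHz.
67.65 kHz and 111.45 kHz both map to 19.95 kHz.

19.95 kHz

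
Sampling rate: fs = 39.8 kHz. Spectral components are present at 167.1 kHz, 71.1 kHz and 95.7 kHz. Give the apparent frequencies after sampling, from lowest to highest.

fs/2 = 19.9 kHz.
167.1 kHz mod fs = 7.9 kHz.
7.9 kHz ≤ fs/2 = 19.9 kHz, appears at 7.9 kHz.
71.1 kHz mod fs = 31.3 kHz.
31.3 kHz > fs/2 = 19.9 kHz, folds to fs − 31.3 kHz = 8.5 kHz.
95.7 kHz mod fs = 16.1 kHz.
16.1 kHz ≤ fs/2 = 19.9 kHz, appears at 16.1 kHz.
Distinct values: {7.9 kHz, 8.5 kHz, 16.1 kHz}.

7.9 kHz, 8.5 kHz, 16.1 kHz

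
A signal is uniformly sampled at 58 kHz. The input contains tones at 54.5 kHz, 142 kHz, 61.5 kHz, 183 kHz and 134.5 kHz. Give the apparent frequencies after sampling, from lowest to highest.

3.5 kHz, 9 kHz, 18.5 kHz, 26 kHz

fs/2 = 29 kHz.
54.5 kHz > fs/2 = 29 kHz, folds to fs − 54.5 kHz = 3.5 kHz.
142 kHz mod fs = 26 kHz.
26 kHz ≤ fs/2 = 29 kHz, appears at 26 kHz.
61.5 kHz mod fs = 3.5 kHz.
3.5 kHz ≤ fs/2 = 29 kHz, appears at 3.5 kHz.
183 kHz mod fs = 9 kHz.
9 kHz ≤ fs/2 = 29 kHz, appears at 9 kHz.
134.5 kHz mod fs = 18.5 kHz.
18.5 kHz ≤ fs/2 = 29 kHz, appears at 18.5 kHz.
Distinct values: {3.5 kHz, 9 kHz, 18.5 kHz, 26 kHz}.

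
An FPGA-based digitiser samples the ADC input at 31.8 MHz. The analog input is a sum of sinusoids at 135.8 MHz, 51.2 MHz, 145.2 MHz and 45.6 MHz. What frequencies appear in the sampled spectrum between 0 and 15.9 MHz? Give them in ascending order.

8.6 MHz, 12.4 MHz, 13.8 MHz

fs/2 = 15.9 MHz.
135.8 MHz mod fs = 8.6 MHz.
8.6 MHz ≤ fs/2 = 15.9 MHz, appears at 8.6 MHz.
51.2 MHz mod fs = 19.4 MHz.
19.4 MHz > fs/2 = 15.9 MHz, folds to fs − 19.4 MHz = 12.4 MHz.
145.2 MHz mod fs = 18 MHz.
18 MHz > fs/2 = 15.9 MHz, folds to fs − 18 MHz = 13.8 MHz.
45.6 MHz mod fs = 13.8 MHz.
13.8 MHz ≤ fs/2 = 15.9 MHz, appears at 13.8 MHz.
Distinct values: {8.6 MHz, 12.4 MHz, 13.8 MHz}.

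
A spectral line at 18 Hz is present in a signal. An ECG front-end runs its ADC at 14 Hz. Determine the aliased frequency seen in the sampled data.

18 Hz mod fs = 4 Hz.
4 Hz ≤ fs/2 = 7 Hz, appears at 4 Hz.

4 Hz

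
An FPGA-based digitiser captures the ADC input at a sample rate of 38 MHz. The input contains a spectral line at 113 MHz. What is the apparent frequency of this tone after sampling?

1 MHz

113 MHz mod fs = 37 MHz.
37 MHz > fs/2 = 19 MHz, folds to fs − 37 MHz = 1 MHz.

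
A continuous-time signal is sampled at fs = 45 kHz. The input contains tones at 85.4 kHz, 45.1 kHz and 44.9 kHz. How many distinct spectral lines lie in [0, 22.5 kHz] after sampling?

2

fs/2 = 22.5 kHz.
85.4 kHz mod fs = 40.4 kHz.
40.4 kHz > fs/2 = 22.5 kHz, folds to fs − 40.4 kHz = 4.6 kHz.
45.1 kHz mod fs = 0.1 kHz.
0.1 kHz ≤ fs/2 = 22.5 kHz, appears at 0.1 kHz.
44.9 kHz > fs/2 = 22.5 kHz, folds to fs − 44.9 kHz = 0.1 kHz.
Distinct values: {0.1 kHz, 4.6 kHz} → 2.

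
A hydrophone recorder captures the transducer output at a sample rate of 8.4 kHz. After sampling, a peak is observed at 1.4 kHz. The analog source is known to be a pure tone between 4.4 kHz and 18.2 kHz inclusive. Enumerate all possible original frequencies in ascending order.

7 kHz, 9.8 kHz, 15.4 kHz, 18.2 kHz

Frequencies that alias to 1.4 kHz are k·fs ± 1.4 kHz for integer k ≥ 0.
k=0: 1.4 kHz.
k=1: 7 kHz, 9.8 kHz.
k=2: 15.4 kHz, 18.2 kHz.
k=3: 23.8 kHz, 26.6 kHz.
Within [4.4 kHz, 18.2 kHz]: 7 kHz, 9.8 kHz, 15.4 kHz, 18.2 kHz.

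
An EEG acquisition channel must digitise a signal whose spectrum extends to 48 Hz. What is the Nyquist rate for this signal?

Nyquist rate = 2 × 48 Hz = 96 Hz.

96 Hz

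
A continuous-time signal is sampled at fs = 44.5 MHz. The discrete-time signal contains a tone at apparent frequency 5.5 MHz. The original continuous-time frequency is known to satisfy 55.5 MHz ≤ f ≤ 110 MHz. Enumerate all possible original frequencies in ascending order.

83.5 MHz, 94.5 MHz

Frequencies that alias to 5.5 MHz are k·fs ± 5.5 MHz for integer k ≥ 0.
k=0: 5.5 MHz.
k=1: 39 MHz, 50 MHz.
k=2: 83.5 MHz, 94.5 MHz.
k=3: 128 MHz, 139 MHz.
Within [55.5 MHz, 110 MHz]: 83.5 MHz, 94.5 MHz.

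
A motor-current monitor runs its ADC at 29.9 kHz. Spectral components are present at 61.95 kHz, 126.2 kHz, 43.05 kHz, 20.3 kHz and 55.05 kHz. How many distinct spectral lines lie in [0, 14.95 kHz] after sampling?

fs/2 = 14.95 kHz.
61.95 kHz mod fs = 2.15 kHz.
2.15 kHz ≤ fs/2 = 14.95 kHz, appears at 2.15 kHz.
126.2 kHz mod fs = 6.6 kHz.
6.6 kHz ≤ fs/2 = 14.95 kHz, appears at 6.6 kHz.
43.05 kHz mod fs = 13.15 kHz.
13.15 kHz ≤ fs/2 = 14.95 kHz, appears at 13.15 kHz.
20.3 kHz > fs/2 = 14.95 kHz, folds to fs − 20.3 kHz = 9.6 kHz.
55.05 kHz mod fs = 25.15 kHz.
25.15 kHz > fs/2 = 14.95 kHz, folds to fs − 25.15 kHz = 4.75 kHz.
Distinct values: {2.15 kHz, 4.75 kHz, 6.6 kHz, 9.6 kHz, 13.15 kHz} → 5.

5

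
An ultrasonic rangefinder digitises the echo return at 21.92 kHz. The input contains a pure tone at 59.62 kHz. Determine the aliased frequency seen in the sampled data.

59.62 kHz mod fs = 15.78 kHz.
15.78 kHz > fs/2 = 10.96 kHz, folds to fs − 15.78 kHz = 6.14 kHz.

6.14 kHz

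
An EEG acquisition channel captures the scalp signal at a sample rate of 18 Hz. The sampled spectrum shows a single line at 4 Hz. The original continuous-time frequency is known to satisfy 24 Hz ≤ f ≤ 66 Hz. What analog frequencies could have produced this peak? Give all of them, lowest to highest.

Frequencies that alias to 4 Hz are k·fs ± 4 Hz for integer k ≥ 0.
k=0: 4 Hz.
k=1: 14 Hz, 22 Hz.
k=2: 32 Hz, 40 Hz.
k=3: 50 Hz, 58 Hz.
k=4: 68 Hz, 76 Hz.
Within [24 Hz, 66 Hz]: 32 Hz, 40 Hz, 50 Hz, 58 Hz.

32 Hz, 40 Hz, 50 Hz, 58 Hz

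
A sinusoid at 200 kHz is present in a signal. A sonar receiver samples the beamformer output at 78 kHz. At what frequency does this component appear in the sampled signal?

34 kHz

200 kHz mod fs = 44 kHz.
44 kHz > fs/2 = 39 kHz, folds to fs − 44 kHz = 34 kHz.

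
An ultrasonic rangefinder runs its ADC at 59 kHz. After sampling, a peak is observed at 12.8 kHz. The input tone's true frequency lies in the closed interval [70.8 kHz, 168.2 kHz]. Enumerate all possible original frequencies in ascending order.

Frequencies that alias to 12.8 kHz are k·fs ± 12.8 kHz for integer k ≥ 0.
k=0: 12.8 kHz.
k=1: 46.2 kHz, 71.8 kHz.
k=2: 105.2 kHz, 130.8 kHz.
k=3: 164.2 kHz, 189.8 kHz.
k=4: 223.2 kHz, 248.8 kHz.
Within [70.8 kHz, 168.2 kHz]: 71.8 kHz, 105.2 kHz, 130.8 kHz, 164.2 kHz.

71.8 kHz, 105.2 kHz, 130.8 kHz, 164.2 kHz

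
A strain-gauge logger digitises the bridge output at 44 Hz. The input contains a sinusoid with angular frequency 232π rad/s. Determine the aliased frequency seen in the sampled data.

16 Hz

ω = 232π rad/s → f = ω/(2π) = 116 Hz.
116 Hz mod fs = 28 Hz.
28 Hz > fs/2 = 22 Hz, folds to fs − 28 Hz = 16 Hz.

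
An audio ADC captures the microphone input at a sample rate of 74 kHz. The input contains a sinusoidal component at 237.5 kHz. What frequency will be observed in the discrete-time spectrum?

237.5 kHz mod fs = 15.5 kHz.
15.5 kHz ≤ fs/2 = 37 kHz, appears at 15.5 kHz.

15.5 kHz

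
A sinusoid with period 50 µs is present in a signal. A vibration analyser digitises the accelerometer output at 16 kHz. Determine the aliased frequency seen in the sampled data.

4 kHz

T = 50 µs → f = 1/T = 20 kHz.
20 kHz mod fs = 4 kHz.
4 kHz ≤ fs/2 = 8 kHz, appears at 4 kHz.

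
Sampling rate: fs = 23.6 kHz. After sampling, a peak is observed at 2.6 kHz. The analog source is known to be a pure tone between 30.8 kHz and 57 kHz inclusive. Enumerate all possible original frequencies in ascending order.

44.6 kHz, 49.8 kHz

Frequencies that alias to 2.6 kHz are k·fs ± 2.6 kHz for integer k ≥ 0.
k=0: 2.6 kHz.
k=1: 21 kHz, 26.2 kHz.
k=2: 44.6 kHz, 49.8 kHz.
k=3: 68.2 kHz, 73.4 kHz.
Within [30.8 kHz, 57 kHz]: 44.6 kHz, 49.8 kHz.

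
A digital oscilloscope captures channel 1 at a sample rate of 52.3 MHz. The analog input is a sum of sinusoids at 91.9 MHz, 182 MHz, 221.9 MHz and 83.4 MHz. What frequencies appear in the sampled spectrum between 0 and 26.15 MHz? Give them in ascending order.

12.7 MHz, 21.2 MHz, 25.1 MHz

fs/2 = 26.15 MHz.
91.9 MHz mod fs = 39.6 MHz.
39.6 MHz > fs/2 = 26.15 MHz, folds to fs − 39.6 MHz = 12.7 MHz.
182 MHz mod fs = 25.1 MHz.
25.1 MHz ≤ fs/2 = 26.15 MHz, appears at 25.1 MHz.
221.9 MHz mod fs = 12.7 MHz.
12.7 MHz ≤ fs/2 = 26.15 MHz, appears at 12.7 MHz.
83.4 MHz mod fs = 31.1 MHz.
31.1 MHz > fs/2 = 26.15 MHz, folds to fs − 31.1 MHz = 21.2 MHz.
Distinct values: {12.7 MHz, 21.2 MHz, 25.1 MHz}.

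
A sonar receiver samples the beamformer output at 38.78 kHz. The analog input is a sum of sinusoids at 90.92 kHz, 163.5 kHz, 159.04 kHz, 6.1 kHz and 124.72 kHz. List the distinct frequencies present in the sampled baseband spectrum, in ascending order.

3.92 kHz, 6.1 kHz, 8.38 kHz, 13.36 kHz

fs/2 = 19.39 kHz.
90.92 kHz mod fs = 13.36 kHz.
13.36 kHz ≤ fs/2 = 19.39 kHz, appears at 13.36 kHz.
163.5 kHz mod fs = 8.38 kHz.
8.38 kHz ≤ fs/2 = 19.39 kHz, appears at 8.38 kHz.
159.04 kHz mod fs = 3.92 kHz.
3.92 kHz ≤ fs/2 = 19.39 kHz, appears at 3.92 kHz.
6.1 kHz ≤ fs/2 = 19.39 kHz, passes unchanged.
124.72 kHz mod fs = 8.38 kHz.
8.38 kHz ≤ fs/2 = 19.39 kHz, appears at 8.38 kHz.
Distinct values: {3.92 kHz, 6.1 kHz, 8.38 kHz, 13.36 kHz}.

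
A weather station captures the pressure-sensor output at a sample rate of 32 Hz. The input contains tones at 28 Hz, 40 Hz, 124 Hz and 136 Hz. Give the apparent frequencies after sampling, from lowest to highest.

4 Hz, 8 Hz

fs/2 = 16 Hz.
28 Hz > fs/2 = 16 Hz, folds to fs − 28 Hz = 4 Hz.
40 Hz mod fs = 8 Hz.
8 Hz ≤ fs/2 = 16 Hz, appears at 8 Hz.
124 Hz mod fs = 28 Hz.
28 Hz > fs/2 = 16 Hz, folds to fs − 28 Hz = 4 Hz.
136 Hz mod fs = 8 Hz.
8 Hz ≤ fs/2 = 16 Hz, appears at 8 Hz.
Distinct values: {4 Hz, 8 Hz}.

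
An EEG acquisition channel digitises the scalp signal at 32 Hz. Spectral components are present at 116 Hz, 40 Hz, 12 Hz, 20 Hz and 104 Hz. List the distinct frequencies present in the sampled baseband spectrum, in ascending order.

fs/2 = 16 Hz.
116 Hz mod fs = 20 Hz.
20 Hz > fs/2 = 16 Hz, folds to fs − 20 Hz = 12 Hz.
40 Hz mod fs = 8 Hz.
8 Hz ≤ fs/2 = 16 Hz, appears at 8 Hz.
12 Hz ≤ fs/2 = 16 Hz, passes unchanged.
20 Hz > fs/2 = 16 Hz, folds to fs − 20 Hz = 12 Hz.
104 Hz mod fs = 8 Hz.
8 Hz ≤ fs/2 = 16 Hz, appears at 8 Hz.
Distinct values: {8 Hz, 12 Hz}.

8 Hz, 12 Hz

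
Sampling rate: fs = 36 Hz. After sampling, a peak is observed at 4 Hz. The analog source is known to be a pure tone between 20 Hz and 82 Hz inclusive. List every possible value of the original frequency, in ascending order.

32 Hz, 40 Hz, 68 Hz, 76 Hz

Frequencies that alias to 4 Hz are k·fs ± 4 Hz for integer k ≥ 0.
k=0: 4 Hz.
k=1: 32 Hz, 40 Hz.
k=2: 68 Hz, 76 Hz.
k=3: 104 Hz, 112 Hz.
Within [20 Hz, 82 Hz]: 32 Hz, 40 Hz, 68 Hz, 76 Hz.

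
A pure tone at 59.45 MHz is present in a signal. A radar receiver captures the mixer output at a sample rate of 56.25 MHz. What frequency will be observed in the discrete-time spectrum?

59.45 MHz mod fs = 3.2 MHz.
3.2 MHz ≤ fs/2 = 28.125 MHz, appears at 3.2 MHz.

3.2 MHz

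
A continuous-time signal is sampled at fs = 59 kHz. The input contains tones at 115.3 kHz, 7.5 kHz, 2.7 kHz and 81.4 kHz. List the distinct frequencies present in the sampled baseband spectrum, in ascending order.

2.7 kHz, 7.5 kHz, 22.4 kHz

fs/2 = 29.5 kHz.
115.3 kHz mod fs = 56.3 kHz.
56.3 kHz > fs/2 = 29.5 kHz, folds to fs − 56.3 kHz = 2.7 kHz.
7.5 kHz ≤ fs/2 = 29.5 kHz, passes unchanged.
2.7 kHz ≤ fs/2 = 29.5 kHz, passes unchanged.
81.4 kHz mod fs = 22.4 kHz.
22.4 kHz ≤ fs/2 = 29.5 kHz, appears at 22.4 kHz.
Distinct values: {2.7 kHz, 7.5 kHz, 22.4 kHz}.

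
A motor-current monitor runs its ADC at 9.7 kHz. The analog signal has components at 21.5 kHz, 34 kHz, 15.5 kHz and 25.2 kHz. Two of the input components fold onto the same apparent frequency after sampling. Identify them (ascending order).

15.5 kHz, 25.2 kHz

fs/2 = 4.85 kHz.
21.5 kHz mod fs = 2.1 kHz.
2.1 kHz ≤ fs/2 = 4.85 kHz, appears at 2.1 kHz.
34 kHz mod fs = 4.9 kHz.
4.9 kHz > fs/2 = 4.85 kHz, folds to fs − 4.9 kHz = 4.8 kHz.
15.5 kHz mod fs = 5.8 kHz.
5.8 kHz > fs/2 = 4.85 kHz, folds to fs − 5.8 kHz = 3.9 kHz.
25.2 kHz mod fs = 5.8 kHz.
5.8 kHz > fs/2 = 4.85 kHz, folds to fs − 5.8 kHz = 3.9 kHz.
15.5 kHz and 25.2 kHz both map to 3.9 kHz.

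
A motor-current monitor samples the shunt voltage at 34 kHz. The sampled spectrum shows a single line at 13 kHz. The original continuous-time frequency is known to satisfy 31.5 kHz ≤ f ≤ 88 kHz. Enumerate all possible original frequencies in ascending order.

Frequencies that alias to 13 kHz are k·fs ± 13 kHz for integer k ≥ 0.
k=0: 13 kHz.
k=1: 21 kHz, 47 kHz.
k=2: 55 kHz, 81 kHz.
k=3: 89 kHz, 115 kHz.
Within [31.5 kHz, 88 kHz]: 47 kHz, 55 kHz, 81 kHz.

47 kHz, 55 kHz, 81 kHz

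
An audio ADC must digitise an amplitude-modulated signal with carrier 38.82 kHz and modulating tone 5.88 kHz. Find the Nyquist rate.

AM sidebands sit at fc ± fm = 32.94 kHz and 44.7 kHz.
Highest-frequency component: 44.7 kHz.
Nyquist rate = 2 × 44.7 kHz = 89.4 kHz.

89.4 kHz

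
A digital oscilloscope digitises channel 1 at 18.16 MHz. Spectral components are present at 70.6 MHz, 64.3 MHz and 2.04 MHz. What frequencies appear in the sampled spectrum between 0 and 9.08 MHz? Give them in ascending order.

2.04 MHz, 8.34 MHz

fs/2 = 9.08 MHz.
70.6 MHz mod fs = 16.12 MHz.
16.12 MHz > fs/2 = 9.08 MHz, folds to fs − 16.12 MHz = 2.04 MHz.
64.3 MHz mod fs = 9.82 MHz.
9.82 MHz > fs/2 = 9.08 MHz, folds to fs − 9.82 MHz = 8.34 MHz.
2.04 MHz ≤ fs/2 = 9.08 MHz, passes unchanged.
Distinct values: {2.04 MHz, 8.34 MHz}.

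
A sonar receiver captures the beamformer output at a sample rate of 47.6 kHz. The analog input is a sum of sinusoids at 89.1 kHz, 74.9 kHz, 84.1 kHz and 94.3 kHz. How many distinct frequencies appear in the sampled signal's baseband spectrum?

4

fs/2 = 23.8 kHz.
89.1 kHz mod fs = 41.5 kHz.
41.5 kHz > fs/2 = 23.8 kHz, folds to fs − 41.5 kHz = 6.1 kHz.
74.9 kHz mod fs = 27.3 kHz.
27.3 kHz > fs/2 = 23.8 kHz, folds to fs − 27.3 kHz = 20.3 kHz.
84.1 kHz mod fs = 36.5 kHz.
36.5 kHz > fs/2 = 23.8 kHz, folds to fs − 36.5 kHz = 11.1 kHz.
94.3 kHz mod fs = 46.7 kHz.
46.7 kHz > fs/2 = 23.8 kHz, folds to fs − 46.7 kHz = 0.9 kHz.
Distinct values: {0.9 kHz, 6.1 kHz, 11.1 kHz, 20.3 kHz} → 4.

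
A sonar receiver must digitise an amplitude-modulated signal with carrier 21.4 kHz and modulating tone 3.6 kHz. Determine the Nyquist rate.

50 kHz

AM sidebands sit at fc ± fm = 17.8 kHz and 25 kHz.
Highest-frequency component: 25 kHz.
Nyquist rate = 2 × 25 kHz = 50 kHz.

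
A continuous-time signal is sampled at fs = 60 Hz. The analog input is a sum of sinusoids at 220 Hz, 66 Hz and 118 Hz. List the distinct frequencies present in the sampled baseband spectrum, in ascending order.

2 Hz, 6 Hz, 20 Hz

fs/2 = 30 Hz.
220 Hz mod fs = 40 Hz.
40 Hz > fs/2 = 30 Hz, folds to fs − 40 Hz = 20 Hz.
66 Hz mod fs = 6 Hz.
6 Hz ≤ fs/2 = 30 Hz, appears at 6 Hz.
118 Hz mod fs = 58 Hz.
58 Hz > fs/2 = 30 Hz, folds to fs − 58 Hz = 2 Hz.
Distinct values: {2 Hz, 6 Hz, 20 Hz}.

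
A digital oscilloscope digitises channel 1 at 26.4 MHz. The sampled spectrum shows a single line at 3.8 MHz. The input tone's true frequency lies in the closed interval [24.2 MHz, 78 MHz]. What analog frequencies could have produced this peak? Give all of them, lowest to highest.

Frequencies that alias to 3.8 MHz are k·fs ± 3.8 MHz for integer k ≥ 0.
k=0: 3.8 MHz.
k=1: 22.6 MHz, 30.2 MHz.
k=2: 49 MHz, 56.6 MHz.
k=3: 75.4 MHz, 83 MHz.
k=4: 101.8 MHz, 109.4 MHz.
Within [24.2 MHz, 78 MHz]: 30.2 MHz, 49 MHz, 56.6 MHz, 75.4 MHz.

30.2 MHz, 49 MHz, 56.6 MHz, 75.4 MHz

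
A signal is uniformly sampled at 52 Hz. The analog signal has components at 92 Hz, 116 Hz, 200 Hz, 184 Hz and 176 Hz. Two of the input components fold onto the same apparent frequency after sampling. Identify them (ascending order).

92 Hz, 116 Hz

fs/2 = 26 Hz.
92 Hz mod fs = 40 Hz.
40 Hz > fs/2 = 26 Hz, folds to fs − 40 Hz = 12 Hz.
116 Hz mod fs = 12 Hz.
12 Hz ≤ fs/2 = 26 Hz, appears at 12 Hz.
200 Hz mod fs = 44 Hz.
44 Hz > fs/2 = 26 Hz, folds to fs − 44 Hz = 8 Hz.
184 Hz mod fs = 28 Hz.
28 Hz > fs/2 = 26 Hz, folds to fs − 28 Hz = 24 Hz.
176 Hz mod fs = 20 Hz.
20 Hz ≤ fs/2 = 26 Hz, appears at 20 Hz.
92 Hz and 116 Hz both map to 12 Hz.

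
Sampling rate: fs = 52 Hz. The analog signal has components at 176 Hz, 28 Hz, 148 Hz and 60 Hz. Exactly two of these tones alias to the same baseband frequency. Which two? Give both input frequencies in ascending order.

60 Hz, 148 Hz

fs/2 = 26 Hz.
176 Hz mod fs = 20 Hz.
20 Hz ≤ fs/2 = 26 Hz, appears at 20 Hz.
28 Hz > fs/2 = 26 Hz, folds to fs − 28 Hz = 24 Hz.
148 Hz mod fs = 44 Hz.
44 Hz > fs/2 = 26 Hz, folds to fs − 44 Hz = 8 Hz.
60 Hz mod fs = 8 Hz.
8 Hz ≤ fs/2 = 26 Hz, appears at 8 Hz.
60 Hz and 148 Hz both map to 8 Hz.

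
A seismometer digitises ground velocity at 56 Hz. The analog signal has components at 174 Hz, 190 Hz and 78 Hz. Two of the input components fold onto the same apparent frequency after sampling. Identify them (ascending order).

78 Hz, 190 Hz

fs/2 = 28 Hz.
174 Hz mod fs = 6 Hz.
6 Hz ≤ fs/2 = 28 Hz, appears at 6 Hz.
190 Hz mod fs = 22 Hz.
22 Hz ≤ fs/2 = 28 Hz, appears at 22 Hz.
78 Hz mod fs = 22 Hz.
22 Hz ≤ fs/2 = 28 Hz, appears at 22 Hz.
78 Hz and 190 Hz both map to 22 Hz.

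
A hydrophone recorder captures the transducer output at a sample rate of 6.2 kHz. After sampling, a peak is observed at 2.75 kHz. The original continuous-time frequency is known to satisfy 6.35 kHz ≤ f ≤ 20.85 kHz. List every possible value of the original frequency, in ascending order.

8.95 kHz, 9.65 kHz, 15.15 kHz, 15.85 kHz

Frequencies that alias to 2.75 kHz are k·fs ± 2.75 kHz for integer k ≥ 0.
k=0: 2.75 kHz.
k=1: 3.45 kHz, 8.95 kHz.
k=2: 9.65 kHz, 15.15 kHz.
k=3: 15.85 kHz, 21.35 kHz.
k=4: 22.05 kHz, 27.55 kHz.
Within [6.35 kHz, 20.85 kHz]: 8.95 kHz, 9.65 kHz, 15.15 kHz, 15.85 kHz.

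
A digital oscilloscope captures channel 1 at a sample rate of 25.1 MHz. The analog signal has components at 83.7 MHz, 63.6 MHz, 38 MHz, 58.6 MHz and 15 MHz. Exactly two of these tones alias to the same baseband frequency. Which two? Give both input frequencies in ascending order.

fs/2 = 12.55 MHz.
83.7 MHz mod fs = 8.4 MHz.
8.4 MHz ≤ fs/2 = 12.55 MHz, appears at 8.4 MHz.
63.6 MHz mod fs = 13.4 MHz.
13.4 MHz > fs/2 = 12.55 MHz, folds to fs − 13.4 MHz = 11.7 MHz.
38 MHz mod fs = 12.9 MHz.
12.9 MHz > fs/2 = 12.55 MHz, folds to fs − 12.9 MHz = 12.2 MHz.
58.6 MHz mod fs = 8.4 MHz.
8.4 MHz ≤ fs/2 = 12.55 MHz, appears at 8.4 MHz.
15 MHz > fs/2 = 12.55 MHz, folds to fs − 15 MHz = 10.1 MHz.
58.6 MHz and 83.7 MHz both map to 8.4 MHz.

58.6 MHz, 83.7 MHz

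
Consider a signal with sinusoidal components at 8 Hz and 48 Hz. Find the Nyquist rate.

96 Hz

Highest-frequency component: 48 Hz.
Nyquist rate = 2 × 48 Hz = 96 Hz.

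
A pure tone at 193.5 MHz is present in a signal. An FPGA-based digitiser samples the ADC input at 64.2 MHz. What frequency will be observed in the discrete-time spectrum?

193.5 MHz mod fs = 0.9 MHz.
0.9 MHz ≤ fs/2 = 32.1 MHz, appears at 0.9 MHz.

0.9 MHz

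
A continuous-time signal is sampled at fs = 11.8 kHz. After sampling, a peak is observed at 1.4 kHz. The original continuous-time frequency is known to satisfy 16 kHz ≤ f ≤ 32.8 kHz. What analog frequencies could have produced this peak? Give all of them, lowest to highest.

Frequencies that alias to 1.4 kHz are k·fs ± 1.4 kHz for integer k ≥ 0.
k=0: 1.4 kHz.
k=1: 10.4 kHz, 13.2 kHz.
k=2: 22.2 kHz, 25 kHz.
k=3: 34 kHz, 36.8 kHz.
Within [16 kHz, 32.8 kHz]: 22.2 kHz, 25 kHz.

22.2 kHz, 25 kHz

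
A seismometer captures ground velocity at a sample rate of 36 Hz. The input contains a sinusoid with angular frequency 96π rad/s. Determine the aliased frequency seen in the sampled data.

ω = 96π rad/s → f = ω/(2π) = 48 Hz.
48 Hz mod fs = 12 Hz.
12 Hz ≤ fs/2 = 18 Hz, appears at 12 Hz.

12 Hz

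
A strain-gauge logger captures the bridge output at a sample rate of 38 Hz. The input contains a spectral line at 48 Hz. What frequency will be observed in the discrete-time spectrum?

48 Hz mod fs = 10 Hz.
10 Hz ≤ fs/2 = 19 Hz, appears at 10 Hz.

10 Hz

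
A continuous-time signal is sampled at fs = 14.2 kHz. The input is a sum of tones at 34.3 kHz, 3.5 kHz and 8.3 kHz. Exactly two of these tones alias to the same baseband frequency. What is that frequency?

5.9 kHz

fs/2 = 7.1 kHz.
34.3 kHz mod fs = 5.9 kHz.
5.9 kHz ≤ fs/2 = 7.1 kHz, appears at 5.9 kHz.
3.5 kHz ≤ fs/2 = 7.1 kHz, passes unchanged.
8.3 kHz > fs/2 = 7.1 kHz, folds to fs − 8.3 kHz = 5.9 kHz.
8.3 kHz and 34.3 kHz both map to 5.9 kHz.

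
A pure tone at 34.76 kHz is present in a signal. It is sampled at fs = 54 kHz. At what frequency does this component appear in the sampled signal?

34.76 kHz > fs/2 = 27 kHz, folds to fs − 34.76 kHz = 19.24 kHz.

19.24 kHz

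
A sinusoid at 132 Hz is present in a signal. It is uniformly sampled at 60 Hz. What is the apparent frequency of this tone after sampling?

12 Hz

132 Hz mod fs = 12 Hz.
12 Hz ≤ fs/2 = 30 Hz, appears at 12 Hz.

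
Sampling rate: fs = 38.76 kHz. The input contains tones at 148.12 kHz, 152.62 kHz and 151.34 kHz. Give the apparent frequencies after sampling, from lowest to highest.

fs/2 = 19.38 kHz.
148.12 kHz mod fs = 31.84 kHz.
31.84 kHz > fs/2 = 19.38 kHz, folds to fs − 31.84 kHz = 6.92 kHz.
152.62 kHz mod fs = 36.34 kHz.
36.34 kHz > fs/2 = 19.38 kHz, folds to fs − 36.34 kHz = 2.42 kHz.
151.34 kHz mod fs = 35.06 kHz.
35.06 kHz > fs/2 = 19.38 kHz, folds to fs − 35.06 kHz = 3.7 kHz.
Distinct values: {2.42 kHz, 3.7 kHz, 6.92 kHz}.

2.42 kHz, 3.7 kHz, 6.92 kHz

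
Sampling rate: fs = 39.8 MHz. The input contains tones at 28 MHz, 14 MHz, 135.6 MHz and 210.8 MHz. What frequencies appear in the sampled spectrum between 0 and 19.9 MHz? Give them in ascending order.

11.8 MHz, 14 MHz, 16.2 MHz

fs/2 = 19.9 MHz.
28 MHz > fs/2 = 19.9 MHz, folds to fs − 28 MHz = 11.8 MHz.
14 MHz ≤ fs/2 = 19.9 MHz, passes unchanged.
135.6 MHz mod fs = 16.2 MHz.
16.2 MHz ≤ fs/2 = 19.9 MHz, appears at 16.2 MHz.
210.8 MHz mod fs = 11.8 MHz.
11.8 MHz ≤ fs/2 = 19.9 MHz, appears at 11.8 MHz.
Distinct values: {11.8 MHz, 14 MHz, 16.2 MHz}.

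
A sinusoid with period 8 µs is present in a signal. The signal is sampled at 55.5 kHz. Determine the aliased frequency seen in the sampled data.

14 kHz

T = 8 µs → f = 1/T = 125 kHz.
125 kHz mod fs = 14 kHz.
14 kHz ≤ fs/2 = 27.75 kHz, appears at 14 kHz.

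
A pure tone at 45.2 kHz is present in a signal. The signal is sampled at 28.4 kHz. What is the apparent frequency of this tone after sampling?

11.6 kHz

45.2 kHz mod fs = 16.8 kHz.
16.8 kHz > fs/2 = 14.2 kHz, folds to fs − 16.8 kHz = 11.6 kHz.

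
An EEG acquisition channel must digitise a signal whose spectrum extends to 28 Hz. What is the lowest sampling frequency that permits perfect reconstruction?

Nyquist rate = 2 × 28 Hz = 56 Hz.

56 Hz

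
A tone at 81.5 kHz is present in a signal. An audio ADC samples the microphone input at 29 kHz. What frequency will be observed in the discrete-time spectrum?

5.5 kHz

81.5 kHz mod fs = 23.5 kHz.
23.5 kHz > fs/2 = 14.5 kHz, folds to fs − 23.5 kHz = 5.5 kHz.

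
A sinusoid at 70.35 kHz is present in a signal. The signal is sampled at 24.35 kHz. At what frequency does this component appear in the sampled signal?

2.7 kHz

70.35 kHz mod fs = 21.65 kHz.
21.65 kHz > fs/2 = 12.175 kHz, folds to fs − 21.65 kHz = 2.7 kHz.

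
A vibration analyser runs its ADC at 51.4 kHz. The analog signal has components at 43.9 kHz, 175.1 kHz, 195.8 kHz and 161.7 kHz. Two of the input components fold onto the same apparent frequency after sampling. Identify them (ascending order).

43.9 kHz, 161.7 kHz

fs/2 = 25.7 kHz.
43.9 kHz > fs/2 = 25.7 kHz, folds to fs − 43.9 kHz = 7.5 kHz.
175.1 kHz mod fs = 20.9 kHz.
20.9 kHz ≤ fs/2 = 25.7 kHz, appears at 20.9 kHz.
195.8 kHz mod fs = 41.6 kHz.
41.6 kHz > fs/2 = 25.7 kHz, folds to fs − 41.6 kHz = 9.8 kHz.
161.7 kHz mod fs = 7.5 kHz.
7.5 kHz ≤ fs/2 = 25.7 kHz, appears at 7.5 kHz.
43.9 kHz and 161.7 kHz both map to 7.5 kHz.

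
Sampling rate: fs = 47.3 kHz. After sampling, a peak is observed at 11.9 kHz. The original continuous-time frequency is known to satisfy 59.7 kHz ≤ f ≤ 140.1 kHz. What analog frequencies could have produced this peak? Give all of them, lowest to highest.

82.7 kHz, 106.5 kHz, 130 kHz

Frequencies that alias to 11.9 kHz are k·fs ± 11.9 kHz for integer k ≥ 0.
k=0: 11.9 kHz.
k=1: 35.4 kHz, 59.2 kHz.
k=2: 82.7 kHz, 106.5 kHz.
k=3: 130 kHz, 153.8 kHz.
k=4: 177.3 kHz, 201.1 kHz.
Within [59.7 kHz, 140.1 kHz]: 82.7 kHz, 106.5 kHz, 130 kHz.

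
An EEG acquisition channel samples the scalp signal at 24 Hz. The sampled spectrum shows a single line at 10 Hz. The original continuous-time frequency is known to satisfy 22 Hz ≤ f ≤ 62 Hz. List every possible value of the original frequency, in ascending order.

34 Hz, 38 Hz, 58 Hz, 62 Hz

Frequencies that alias to 10 Hz are k·fs ± 10 Hz for integer k ≥ 0.
k=0: 10 Hz.
k=1: 14 Hz, 34 Hz.
k=2: 38 Hz, 58 Hz.
k=3: 62 Hz, 82 Hz.
k=4: 86 Hz, 106 Hz.
Within [22 Hz, 62 Hz]: 34 Hz, 38 Hz, 58 Hz, 62 Hz.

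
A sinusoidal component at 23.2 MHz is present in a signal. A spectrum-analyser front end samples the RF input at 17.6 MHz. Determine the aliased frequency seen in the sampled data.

23.2 MHz mod fs = 5.6 MHz.
5.6 MHz ≤ fs/2 = 8.8 MHz, appears at 5.6 MHz.

5.6 MHz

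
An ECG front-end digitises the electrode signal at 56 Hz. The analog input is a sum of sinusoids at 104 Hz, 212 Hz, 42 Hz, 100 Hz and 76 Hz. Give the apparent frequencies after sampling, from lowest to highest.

8 Hz, 12 Hz, 14 Hz, 20 Hz

fs/2 = 28 Hz.
104 Hz mod fs = 48 Hz.
48 Hz > fs/2 = 28 Hz, folds to fs − 48 Hz = 8 Hz.
212 Hz mod fs = 44 Hz.
44 Hz > fs/2 = 28 Hz, folds to fs − 44 Hz = 12 Hz.
42 Hz > fs/2 = 28 Hz, folds to fs − 42 Hz = 14 Hz.
100 Hz mod fs = 44 Hz.
44 Hz > fs/2 = 28 Hz, folds to fs − 44 Hz = 12 Hz.
76 Hz mod fs = 20 Hz.
20 Hz ≤ fs/2 = 28 Hz, appears at 20 Hz.
Distinct values: {8 Hz, 12 Hz, 14 Hz, 20 Hz}.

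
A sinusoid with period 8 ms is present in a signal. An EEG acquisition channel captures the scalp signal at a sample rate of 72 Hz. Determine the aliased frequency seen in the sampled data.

T = 8 ms → f = 1/T = 125 Hz.
125 Hz mod fs = 53 Hz.
53 Hz > fs/2 = 36 Hz, folds to fs − 53 Hz = 19 Hz.

19 Hz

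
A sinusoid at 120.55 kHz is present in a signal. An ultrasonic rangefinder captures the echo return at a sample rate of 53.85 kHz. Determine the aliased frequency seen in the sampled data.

12.85 kHz

120.55 kHz mod fs = 12.85 kHz.
12.85 kHz ≤ fs/2 = 26.925 kHz, appears at 12.85 kHz.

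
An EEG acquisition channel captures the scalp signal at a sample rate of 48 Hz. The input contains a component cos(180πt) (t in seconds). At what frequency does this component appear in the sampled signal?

ω = 180π rad/s → f = ω/(2π) = 90 Hz.
90 Hz mod fs = 42 Hz.
42 Hz > fs/2 = 24 Hz, folds to fs − 42 Hz = 6 Hz.

6 Hz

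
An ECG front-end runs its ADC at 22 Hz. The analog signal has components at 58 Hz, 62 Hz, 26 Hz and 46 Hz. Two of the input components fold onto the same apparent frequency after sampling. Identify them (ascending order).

fs/2 = 11 Hz.
58 Hz mod fs = 14 Hz.
14 Hz > fs/2 = 11 Hz, folds to fs − 14 Hz = 8 Hz.
62 Hz mod fs = 18 Hz.
18 Hz > fs/2 = 11 Hz, folds to fs − 18 Hz = 4 Hz.
26 Hz mod fs = 4 Hz.
4 Hz ≤ fs/2 = 11 Hz, appears at 4 Hz.
46 Hz mod fs = 2 Hz.
2 Hz ≤ fs/2 = 11 Hz, appears at 2 Hz.
26 Hz and 62 Hz both map to 4 Hz.

26 Hz, 62 Hz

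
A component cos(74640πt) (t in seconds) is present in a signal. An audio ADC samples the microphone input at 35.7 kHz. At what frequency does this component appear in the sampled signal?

1.62 kHz

ω = 74640π rad/s → f = ω/(2π) = 37320 Hz = 37.32 kHz.
37.32 kHz mod fs = 1.62 kHz.
1.62 kHz ≤ fs/2 = 17.85 kHz, appears at 1.62 kHz.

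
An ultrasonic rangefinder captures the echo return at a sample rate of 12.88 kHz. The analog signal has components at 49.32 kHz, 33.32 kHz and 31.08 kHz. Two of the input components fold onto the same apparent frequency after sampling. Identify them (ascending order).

fs/2 = 6.44 kHz.
49.32 kHz mod fs = 10.68 kHz.
10.68 kHz > fs/2 = 6.44 kHz, folds to fs − 10.68 kHz = 2.2 kHz.
33.32 kHz mod fs = 7.56 kHz.
7.56 kHz > fs/2 = 6.44 kHz, folds to fs − 7.56 kHz = 5.32 kHz.
31.08 kHz mod fs = 5.32 kHz.
5.32 kHz ≤ fs/2 = 6.44 kHz, appears at 5.32 kHz.
31.08 kHz and 33.32 kHz both map to 5.32 kHz.

31.08 kHz, 33.32 kHz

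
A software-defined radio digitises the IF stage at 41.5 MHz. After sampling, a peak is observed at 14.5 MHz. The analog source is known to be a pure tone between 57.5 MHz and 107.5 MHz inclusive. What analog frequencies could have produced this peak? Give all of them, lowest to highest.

68.5 MHz, 97.5 MHz

Frequencies that alias to 14.5 MHz are k·fs ± 14.5 MHz for integer k ≥ 0.
k=0: 14.5 MHz.
k=1: 27 MHz, 56 MHz.
k=2: 68.5 MHz, 97.5 MHz.
k=3: 110 MHz, 139 MHz.
Within [57.5 MHz, 107.5 MHz]: 68.5 MHz, 97.5 MHz.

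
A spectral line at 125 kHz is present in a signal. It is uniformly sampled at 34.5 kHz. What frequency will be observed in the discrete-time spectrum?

125 kHz mod fs = 21.5 kHz.
21.5 kHz > fs/2 = 17.25 kHz, folds to fs − 21.5 kHz = 13 kHz.

13 kHz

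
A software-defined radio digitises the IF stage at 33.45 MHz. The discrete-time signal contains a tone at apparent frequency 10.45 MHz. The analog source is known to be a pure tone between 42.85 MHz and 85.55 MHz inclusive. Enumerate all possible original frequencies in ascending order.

43.9 MHz, 56.45 MHz, 77.35 MHz

Frequencies that alias to 10.45 MHz are k·fs ± 10.45 MHz for integer k ≥ 0.
k=0: 10.45 MHz.
k=1: 23 MHz, 43.9 MHz.
k=2: 56.45 MHz, 77.35 MHz.
k=3: 89.9 MHz, 110.8 MHz.
Within [42.85 MHz, 85.55 MHz]: 43.9 MHz, 56.45 MHz, 77.35 MHz.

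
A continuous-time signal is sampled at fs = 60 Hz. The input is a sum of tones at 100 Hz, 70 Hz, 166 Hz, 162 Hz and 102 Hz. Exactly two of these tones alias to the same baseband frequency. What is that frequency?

18 Hz

fs/2 = 30 Hz.
100 Hz mod fs = 40 Hz.
40 Hz > fs/2 = 30 Hz, folds to fs − 40 Hz = 20 Hz.
70 Hz mod fs = 10 Hz.
10 Hz ≤ fs/2 = 30 Hz, appears at 10 Hz.
166 Hz mod fs = 46 Hz.
46 Hz > fs/2 = 30 Hz, folds to fs − 46 Hz = 14 Hz.
162 Hz mod fs = 42 Hz.
42 Hz > fs/2 = 30 Hz, folds to fs − 42 Hz = 18 Hz.
102 Hz mod fs = 42 Hz.
42 Hz > fs/2 = 30 Hz, folds to fs − 42 Hz = 18 Hz.
102 Hz and 162 Hz both map to 18 Hz.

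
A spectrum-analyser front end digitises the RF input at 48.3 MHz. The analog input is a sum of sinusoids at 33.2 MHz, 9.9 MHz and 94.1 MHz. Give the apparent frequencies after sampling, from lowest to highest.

2.5 MHz, 9.9 MHz, 15.1 MHz

fs/2 = 24.15 MHz.
33.2 MHz > fs/2 = 24.15 MHz, folds to fs − 33.2 MHz = 15.1 MHz.
9.9 MHz ≤ fs/2 = 24.15 MHz, passes unchanged.
94.1 MHz mod fs = 45.8 MHz.
45.8 MHz > fs/2 = 24.15 MHz, folds to fs − 45.8 MHz = 2.5 MHz.
Distinct values: {2.5 MHz, 9.9 MHz, 15.1 MHz}.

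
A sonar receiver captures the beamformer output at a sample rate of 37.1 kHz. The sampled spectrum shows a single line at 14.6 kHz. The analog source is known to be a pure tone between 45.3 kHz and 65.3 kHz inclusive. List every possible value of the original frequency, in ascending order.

Frequencies that alias to 14.6 kHz are k·fs ± 14.6 kHz for integer k ≥ 0.
k=0: 14.6 kHz.
k=1: 22.5 kHz, 51.7 kHz.
k=2: 59.6 kHz, 88.8 kHz.
k=3: 96.7 kHz, 125.9 kHz.
Within [45.3 kHz, 65.3 kHz]: 51.7 kHz, 59.6 kHz.

51.7 kHz, 59.6 kHz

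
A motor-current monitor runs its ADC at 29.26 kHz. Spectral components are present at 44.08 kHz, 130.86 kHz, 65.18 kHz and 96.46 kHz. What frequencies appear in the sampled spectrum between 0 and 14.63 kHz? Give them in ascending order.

fs/2 = 14.63 kHz.
44.08 kHz mod fs = 14.82 kHz.
14.82 kHz > fs/2 = 14.63 kHz, folds to fs − 14.82 kHz = 14.44 kHz.
130.86 kHz mod fs = 13.82 kHz.
13.82 kHz ≤ fs/2 = 14.63 kHz, appears at 13.82 kHz.
65.18 kHz mod fs = 6.66 kHz.
6.66 kHz ≤ fs/2 = 14.63 kHz, appears at 6.66 kHz.
96.46 kHz mod fs = 8.68 kHz.
8.68 kHz ≤ fs/2 = 14.63 kHz, appears at 8.68 kHz.
Distinct values: {6.66 kHz, 8.68 kHz, 13.82 kHz, 14.44 kHz}.

6.66 kHz, 8.68 kHz, 13.82 kHz, 14.44 kHz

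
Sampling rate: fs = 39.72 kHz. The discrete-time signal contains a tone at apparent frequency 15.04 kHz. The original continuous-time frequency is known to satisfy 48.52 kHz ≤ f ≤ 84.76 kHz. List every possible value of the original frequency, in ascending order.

54.76 kHz, 64.4 kHz

Frequencies that alias to 15.04 kHz are k·fs ± 15.04 kHz for integer k ≥ 0.
k=0: 15.04 kHz.
k=1: 24.68 kHz, 54.76 kHz.
k=2: 64.4 kHz, 94.48 kHz.
k=3: 104.12 kHz, 134.2 kHz.
Within [48.52 kHz, 84.76 kHz]: 54.76 kHz, 64.4 kHz.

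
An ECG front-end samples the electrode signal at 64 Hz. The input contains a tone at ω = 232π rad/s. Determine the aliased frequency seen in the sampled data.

12 Hz

ω = 232π rad/s → f = ω/(2π) = 116 Hz.
116 Hz mod fs = 52 Hz.
52 Hz > fs/2 = 32 Hz, folds to fs − 52 Hz = 12 Hz.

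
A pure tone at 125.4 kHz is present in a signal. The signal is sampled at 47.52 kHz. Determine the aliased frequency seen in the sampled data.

125.4 kHz mod fs = 30.36 kHz.
30.36 kHz > fs/2 = 23.76 kHz, folds to fs − 30.36 kHz = 17.16 kHz.

17.16 kHz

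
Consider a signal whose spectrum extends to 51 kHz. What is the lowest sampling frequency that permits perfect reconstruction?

Nyquist rate = 2 × 51 kHz = 102 kHz.

102 kHz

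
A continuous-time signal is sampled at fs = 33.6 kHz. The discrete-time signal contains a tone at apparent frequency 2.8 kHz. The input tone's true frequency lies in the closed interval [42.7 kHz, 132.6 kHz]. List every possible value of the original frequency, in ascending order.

64.4 kHz, 70 kHz, 98 kHz, 103.6 kHz, 131.6 kHz

Frequencies that alias to 2.8 kHz are k·fs ± 2.8 kHz for integer k ≥ 0.
k=0: 2.8 kHz.
k=1: 30.8 kHz, 36.4 kHz.
k=2: 64.4 kHz, 70 kHz.
k=3: 98 kHz, 103.6 kHz.
k=4: 131.6 kHz, 137.2 kHz.
k=5: 165.2 kHz, 170.8 kHz.
Within [42.7 kHz, 132.6 kHz]: 64.4 kHz, 70 kHz, 98 kHz, 103.6 kHz, 131.6 kHz.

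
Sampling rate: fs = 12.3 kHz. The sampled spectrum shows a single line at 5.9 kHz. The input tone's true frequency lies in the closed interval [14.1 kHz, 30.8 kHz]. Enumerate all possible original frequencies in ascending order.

18.2 kHz, 18.7 kHz, 30.5 kHz

Frequencies that alias to 5.9 kHz are k·fs ± 5.9 kHz for integer k ≥ 0.
k=0: 5.9 kHz.
k=1: 6.4 kHz, 18.2 kHz.
k=2: 18.7 kHz, 30.5 kHz.
k=3: 31 kHz, 42.8 kHz.
Within [14.1 kHz, 30.8 kHz]: 18.2 kHz, 18.7 kHz, 30.5 kHz.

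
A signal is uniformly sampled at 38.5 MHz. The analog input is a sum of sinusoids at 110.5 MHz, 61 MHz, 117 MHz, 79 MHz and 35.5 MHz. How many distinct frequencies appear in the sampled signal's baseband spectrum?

5

fs/2 = 19.25 MHz.
110.5 MHz mod fs = 33.5 MHz.
33.5 MHz > fs/2 = 19.25 MHz, folds to fs − 33.5 MHz = 5 MHz.
61 MHz mod fs = 22.5 MHz.
22.5 MHz > fs/2 = 19.25 MHz, folds to fs − 22.5 MHz = 16 MHz.
117 MHz mod fs = 1.5 MHz.
1.5 MHz ≤ fs/2 = 19.25 MHz, appears at 1.5 MHz.
79 MHz mod fs = 2 MHz.
2 MHz ≤ fs/2 = 19.25 MHz, appears at 2 MHz.
35.5 MHz > fs/2 = 19.25 MHz, folds to fs − 35.5 MHz = 3 MHz.
Distinct values: {1.5 MHz, 2 MHz, 3 MHz, 5 MHz, 16 MHz} → 5.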